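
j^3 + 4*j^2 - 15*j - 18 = (j - 3)*(j + 1)*(j + 6)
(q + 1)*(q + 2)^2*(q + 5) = q^4 + 10*q^3 + 33*q^2 + 44*q + 20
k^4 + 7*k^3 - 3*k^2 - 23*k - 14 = (k - 2)*(k + 1)^2*(k + 7)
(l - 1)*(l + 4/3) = l^2 + l/3 - 4/3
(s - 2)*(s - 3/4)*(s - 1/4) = s^3 - 3*s^2 + 35*s/16 - 3/8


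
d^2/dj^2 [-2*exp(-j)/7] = -2*exp(-j)/7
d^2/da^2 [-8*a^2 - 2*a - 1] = -16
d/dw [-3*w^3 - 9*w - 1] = -9*w^2 - 9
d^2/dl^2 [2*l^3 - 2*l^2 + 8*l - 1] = 12*l - 4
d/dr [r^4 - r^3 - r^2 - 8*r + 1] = 4*r^3 - 3*r^2 - 2*r - 8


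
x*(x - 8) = x^2 - 8*x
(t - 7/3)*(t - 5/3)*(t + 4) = t^3 - 109*t/9 + 140/9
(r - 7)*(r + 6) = r^2 - r - 42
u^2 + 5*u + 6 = (u + 2)*(u + 3)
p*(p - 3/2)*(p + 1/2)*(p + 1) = p^4 - 7*p^2/4 - 3*p/4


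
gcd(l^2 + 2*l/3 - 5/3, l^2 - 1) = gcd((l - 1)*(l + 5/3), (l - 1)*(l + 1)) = l - 1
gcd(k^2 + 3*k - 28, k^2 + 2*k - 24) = k - 4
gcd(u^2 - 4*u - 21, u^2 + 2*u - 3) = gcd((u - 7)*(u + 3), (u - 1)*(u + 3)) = u + 3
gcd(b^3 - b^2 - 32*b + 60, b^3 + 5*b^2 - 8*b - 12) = b^2 + 4*b - 12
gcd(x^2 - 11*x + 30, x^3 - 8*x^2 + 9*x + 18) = x - 6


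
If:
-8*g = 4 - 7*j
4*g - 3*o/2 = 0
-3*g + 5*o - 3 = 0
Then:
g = 9/31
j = 28/31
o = 24/31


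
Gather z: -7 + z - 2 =z - 9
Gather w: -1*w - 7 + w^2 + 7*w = w^2 + 6*w - 7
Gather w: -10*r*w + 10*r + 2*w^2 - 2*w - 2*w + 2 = 10*r + 2*w^2 + w*(-10*r - 4) + 2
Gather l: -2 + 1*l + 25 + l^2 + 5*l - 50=l^2 + 6*l - 27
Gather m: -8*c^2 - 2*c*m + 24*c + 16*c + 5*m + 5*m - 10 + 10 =-8*c^2 + 40*c + m*(10 - 2*c)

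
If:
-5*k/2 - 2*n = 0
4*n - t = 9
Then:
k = -t/5 - 9/5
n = t/4 + 9/4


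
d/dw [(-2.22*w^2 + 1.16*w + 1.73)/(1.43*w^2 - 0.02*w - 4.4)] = (-1.6144*w^2 + 14.5882*w - 5.0694)/(2.0449*w^4 - 0.0572*w^3 - 12.5836*w^2 + 0.176*w + 19.36)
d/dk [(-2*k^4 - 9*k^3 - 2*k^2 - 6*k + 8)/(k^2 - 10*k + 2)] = (-4*k^5 + 51*k^4 + 164*k^3 - 28*k^2 - 24*k + 68)/(k^4 - 20*k^3 + 104*k^2 - 40*k + 4)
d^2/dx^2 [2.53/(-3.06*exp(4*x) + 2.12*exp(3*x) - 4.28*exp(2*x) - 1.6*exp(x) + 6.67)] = (-2.53*(12.24*exp(3*x) - 6.36*exp(2*x) + 8.56*exp(x) + 1.6)*(24.48*exp(3*x) - 12.72*exp(2*x) + 17.12*exp(x) + 3.2)*exp(x) + (123.8688*exp(3*x) - 48.2724*exp(2*x) + 43.3136*exp(x) + 4.048)*(3.06*exp(4*x) - 2.12*exp(3*x) + 4.28*exp(2*x) + 1.6*exp(x) - 6.67))*exp(x)/(3.06*exp(4*x) - 2.12*exp(3*x) + 4.28*exp(2*x) + 1.6*exp(x) - 6.67)^3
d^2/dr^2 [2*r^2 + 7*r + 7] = 4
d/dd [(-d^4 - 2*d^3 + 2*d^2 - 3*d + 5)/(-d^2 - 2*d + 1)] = (2*d^5 + 8*d^4 + 4*d^3 - 13*d^2 + 14*d + 7)/(d^4 + 4*d^3 + 2*d^2 - 4*d + 1)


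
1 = 1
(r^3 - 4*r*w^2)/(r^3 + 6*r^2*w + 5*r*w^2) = (r^2 - 4*w^2)/(r^2 + 6*r*w + 5*w^2)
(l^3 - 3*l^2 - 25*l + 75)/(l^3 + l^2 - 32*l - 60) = (l^2 - 8*l + 15)/(l^2 - 4*l - 12)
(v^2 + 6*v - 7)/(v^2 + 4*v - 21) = (v - 1)/(v - 3)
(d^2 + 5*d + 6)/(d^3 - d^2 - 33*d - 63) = (d + 2)/(d^2 - 4*d - 21)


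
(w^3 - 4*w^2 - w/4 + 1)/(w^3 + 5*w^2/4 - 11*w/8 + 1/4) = 2*(2*w^2 - 7*w - 4)/(4*w^2 + 7*w - 2)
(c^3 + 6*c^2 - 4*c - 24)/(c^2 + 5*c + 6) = (c^2 + 4*c - 12)/(c + 3)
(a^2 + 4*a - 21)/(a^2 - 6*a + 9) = (a + 7)/(a - 3)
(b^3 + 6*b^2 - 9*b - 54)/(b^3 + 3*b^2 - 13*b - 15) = (b^2 + 9*b + 18)/(b^2 + 6*b + 5)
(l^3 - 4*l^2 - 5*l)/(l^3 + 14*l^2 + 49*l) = (l^2 - 4*l - 5)/(l^2 + 14*l + 49)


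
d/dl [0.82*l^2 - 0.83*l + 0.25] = 1.64*l - 0.83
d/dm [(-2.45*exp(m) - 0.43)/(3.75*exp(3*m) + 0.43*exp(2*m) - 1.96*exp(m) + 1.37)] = (18.375*exp(3*m) + 5.891*exp(2*m) + 0.3698*exp(m) - 4.1993)*exp(m)/(14.0625*exp(6*m) + 3.225*exp(5*m) - 14.5151*exp(4*m) + 8.5894*exp(3*m) + 5.0198*exp(2*m) - 5.3704*exp(m) + 1.8769)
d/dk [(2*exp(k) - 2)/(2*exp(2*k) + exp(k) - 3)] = -4*exp(k)/(4*exp(2*k) + 12*exp(k) + 9)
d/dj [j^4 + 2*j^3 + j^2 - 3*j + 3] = 4*j^3 + 6*j^2 + 2*j - 3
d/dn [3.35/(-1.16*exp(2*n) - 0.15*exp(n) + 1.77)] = (7.772*exp(n) + 0.5025)*exp(n)/(1.16*exp(2*n) + 0.15*exp(n) - 1.77)^2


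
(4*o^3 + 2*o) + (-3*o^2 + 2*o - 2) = 4*o^3 - 3*o^2 + 4*o - 2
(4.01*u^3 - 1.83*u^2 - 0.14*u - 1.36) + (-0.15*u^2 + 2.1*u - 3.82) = 4.01*u^3 - 1.98*u^2 + 1.96*u - 5.18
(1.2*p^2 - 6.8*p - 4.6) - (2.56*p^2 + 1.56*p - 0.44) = -1.36*p^2 - 8.36*p - 4.16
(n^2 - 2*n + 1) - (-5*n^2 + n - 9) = 6*n^2 - 3*n + 10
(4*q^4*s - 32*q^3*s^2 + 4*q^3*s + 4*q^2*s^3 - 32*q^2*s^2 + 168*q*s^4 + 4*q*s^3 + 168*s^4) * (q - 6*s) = 4*q^5*s - 56*q^4*s^2 + 4*q^4*s + 196*q^3*s^3 - 56*q^3*s^2 + 144*q^2*s^4 + 196*q^2*s^3 - 1008*q*s^5 + 144*q*s^4 - 1008*s^5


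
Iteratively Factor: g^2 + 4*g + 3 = (g + 1)*(g + 3)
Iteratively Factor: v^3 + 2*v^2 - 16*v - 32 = (v + 2)*(v^2 - 16) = (v - 4)*(v + 2)*(v + 4)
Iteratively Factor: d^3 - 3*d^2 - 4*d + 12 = (d + 2)*(d^2 - 5*d + 6) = (d - 2)*(d + 2)*(d - 3)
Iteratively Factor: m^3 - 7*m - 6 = (m + 2)*(m^2 - 2*m - 3) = (m - 3)*(m + 2)*(m + 1)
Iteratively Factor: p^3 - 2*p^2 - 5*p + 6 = (p - 1)*(p^2 - p - 6) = (p - 3)*(p - 1)*(p + 2)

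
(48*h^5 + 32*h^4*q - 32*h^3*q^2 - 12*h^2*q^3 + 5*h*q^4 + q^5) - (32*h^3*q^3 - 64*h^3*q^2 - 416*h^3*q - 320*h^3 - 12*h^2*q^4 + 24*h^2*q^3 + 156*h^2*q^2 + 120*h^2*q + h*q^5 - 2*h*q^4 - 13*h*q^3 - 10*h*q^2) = 48*h^5 + 32*h^4*q - 32*h^3*q^3 + 32*h^3*q^2 + 416*h^3*q + 320*h^3 + 12*h^2*q^4 - 36*h^2*q^3 - 156*h^2*q^2 - 120*h^2*q - h*q^5 + 7*h*q^4 + 13*h*q^3 + 10*h*q^2 + q^5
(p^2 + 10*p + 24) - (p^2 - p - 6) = 11*p + 30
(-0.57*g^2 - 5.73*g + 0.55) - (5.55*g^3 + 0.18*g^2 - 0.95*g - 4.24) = -5.55*g^3 - 0.75*g^2 - 4.78*g + 4.79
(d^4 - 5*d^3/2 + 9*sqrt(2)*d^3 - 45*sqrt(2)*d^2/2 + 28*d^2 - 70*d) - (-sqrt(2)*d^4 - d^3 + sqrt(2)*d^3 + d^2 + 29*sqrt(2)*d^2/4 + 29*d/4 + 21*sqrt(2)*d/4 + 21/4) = d^4 + sqrt(2)*d^4 - 3*d^3/2 + 8*sqrt(2)*d^3 - 119*sqrt(2)*d^2/4 + 27*d^2 - 309*d/4 - 21*sqrt(2)*d/4 - 21/4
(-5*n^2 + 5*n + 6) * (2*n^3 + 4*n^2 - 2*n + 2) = -10*n^5 - 10*n^4 + 42*n^3 + 4*n^2 - 2*n + 12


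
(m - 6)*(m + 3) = m^2 - 3*m - 18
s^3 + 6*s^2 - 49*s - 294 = (s - 7)*(s + 6)*(s + 7)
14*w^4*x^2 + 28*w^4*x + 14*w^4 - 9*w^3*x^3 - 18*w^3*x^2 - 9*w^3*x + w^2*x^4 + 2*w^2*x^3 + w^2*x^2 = (-7*w + x)*(-2*w + x)*(w*x + w)^2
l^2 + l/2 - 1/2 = (l - 1/2)*(l + 1)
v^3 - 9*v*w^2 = v*(v - 3*w)*(v + 3*w)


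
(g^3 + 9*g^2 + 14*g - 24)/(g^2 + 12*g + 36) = (g^2 + 3*g - 4)/(g + 6)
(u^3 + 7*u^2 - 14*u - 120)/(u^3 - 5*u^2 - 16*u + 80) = (u^2 + 11*u + 30)/(u^2 - u - 20)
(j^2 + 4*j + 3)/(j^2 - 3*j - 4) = (j + 3)/(j - 4)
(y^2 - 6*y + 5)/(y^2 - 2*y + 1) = (y - 5)/(y - 1)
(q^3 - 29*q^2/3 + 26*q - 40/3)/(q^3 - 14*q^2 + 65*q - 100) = (q - 2/3)/(q - 5)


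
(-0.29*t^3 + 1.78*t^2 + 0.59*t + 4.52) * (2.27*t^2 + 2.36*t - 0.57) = -0.6583*t^5 + 3.3562*t^4 + 5.7054*t^3 + 10.6382*t^2 + 10.3309*t - 2.5764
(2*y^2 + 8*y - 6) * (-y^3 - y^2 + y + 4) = -2*y^5 - 10*y^4 + 22*y^2 + 26*y - 24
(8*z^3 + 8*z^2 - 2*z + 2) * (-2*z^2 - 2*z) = -16*z^5 - 32*z^4 - 12*z^3 - 4*z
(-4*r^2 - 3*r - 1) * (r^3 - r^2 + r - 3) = -4*r^5 + r^4 - 2*r^3 + 10*r^2 + 8*r + 3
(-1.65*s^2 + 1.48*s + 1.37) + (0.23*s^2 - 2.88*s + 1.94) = -1.42*s^2 - 1.4*s + 3.31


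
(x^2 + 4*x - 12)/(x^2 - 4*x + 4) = (x + 6)/(x - 2)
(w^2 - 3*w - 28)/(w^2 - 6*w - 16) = (-w^2 + 3*w + 28)/(-w^2 + 6*w + 16)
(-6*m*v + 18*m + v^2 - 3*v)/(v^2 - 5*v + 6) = (-6*m + v)/(v - 2)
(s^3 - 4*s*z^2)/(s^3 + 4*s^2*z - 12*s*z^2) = (s + 2*z)/(s + 6*z)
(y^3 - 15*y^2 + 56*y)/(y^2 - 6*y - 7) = y*(y - 8)/(y + 1)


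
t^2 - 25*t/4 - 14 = (t - 8)*(t + 7/4)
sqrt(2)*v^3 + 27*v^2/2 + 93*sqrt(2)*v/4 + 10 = (v + 5*sqrt(2)/2)*(v + 4*sqrt(2))*(sqrt(2)*v + 1/2)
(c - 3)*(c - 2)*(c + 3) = c^3 - 2*c^2 - 9*c + 18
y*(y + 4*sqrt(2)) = y^2 + 4*sqrt(2)*y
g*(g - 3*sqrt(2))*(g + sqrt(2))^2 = g^4 - sqrt(2)*g^3 - 10*g^2 - 6*sqrt(2)*g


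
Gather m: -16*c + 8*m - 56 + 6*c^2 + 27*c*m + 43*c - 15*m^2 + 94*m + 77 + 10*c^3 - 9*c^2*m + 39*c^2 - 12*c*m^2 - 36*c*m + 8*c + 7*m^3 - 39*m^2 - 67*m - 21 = 10*c^3 + 45*c^2 + 35*c + 7*m^3 + m^2*(-12*c - 54) + m*(-9*c^2 - 9*c + 35)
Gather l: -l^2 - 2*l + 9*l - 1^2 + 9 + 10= -l^2 + 7*l + 18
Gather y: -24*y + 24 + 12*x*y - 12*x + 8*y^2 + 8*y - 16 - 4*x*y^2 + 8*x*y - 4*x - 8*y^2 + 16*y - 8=-4*x*y^2 + 20*x*y - 16*x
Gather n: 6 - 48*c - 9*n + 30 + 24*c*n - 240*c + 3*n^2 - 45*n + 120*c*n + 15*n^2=-288*c + 18*n^2 + n*(144*c - 54) + 36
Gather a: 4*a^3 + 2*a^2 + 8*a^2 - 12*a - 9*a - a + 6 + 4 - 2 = 4*a^3 + 10*a^2 - 22*a + 8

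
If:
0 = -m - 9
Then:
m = -9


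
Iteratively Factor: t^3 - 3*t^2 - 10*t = (t + 2)*(t^2 - 5*t) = t*(t + 2)*(t - 5)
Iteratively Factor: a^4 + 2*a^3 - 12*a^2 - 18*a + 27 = (a + 3)*(a^3 - a^2 - 9*a + 9) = (a + 3)^2*(a^2 - 4*a + 3) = (a - 1)*(a + 3)^2*(a - 3)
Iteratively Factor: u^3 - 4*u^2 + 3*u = (u)*(u^2 - 4*u + 3) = u*(u - 1)*(u - 3)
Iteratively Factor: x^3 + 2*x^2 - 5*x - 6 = (x + 1)*(x^2 + x - 6) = (x - 2)*(x + 1)*(x + 3)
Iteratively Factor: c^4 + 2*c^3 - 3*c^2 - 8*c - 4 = (c + 2)*(c^3 - 3*c - 2) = (c - 2)*(c + 2)*(c^2 + 2*c + 1) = (c - 2)*(c + 1)*(c + 2)*(c + 1)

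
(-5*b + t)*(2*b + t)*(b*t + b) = -10*b^3*t - 10*b^3 - 3*b^2*t^2 - 3*b^2*t + b*t^3 + b*t^2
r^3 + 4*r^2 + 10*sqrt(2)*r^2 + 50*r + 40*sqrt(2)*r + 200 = (r + 4)*(r + 5*sqrt(2))^2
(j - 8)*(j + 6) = j^2 - 2*j - 48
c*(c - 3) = c^2 - 3*c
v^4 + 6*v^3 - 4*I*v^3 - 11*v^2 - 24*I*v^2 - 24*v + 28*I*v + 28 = (v - 1)*(v + 7)*(v - 2*I)^2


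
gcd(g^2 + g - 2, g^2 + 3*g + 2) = g + 2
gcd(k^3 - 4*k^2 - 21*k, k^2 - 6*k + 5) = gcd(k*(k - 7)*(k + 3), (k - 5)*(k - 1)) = 1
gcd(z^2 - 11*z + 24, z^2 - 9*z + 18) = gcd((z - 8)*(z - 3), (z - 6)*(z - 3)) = z - 3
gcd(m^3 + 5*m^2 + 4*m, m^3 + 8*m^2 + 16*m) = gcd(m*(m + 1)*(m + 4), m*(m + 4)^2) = m^2 + 4*m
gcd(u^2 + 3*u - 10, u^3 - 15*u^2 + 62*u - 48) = 1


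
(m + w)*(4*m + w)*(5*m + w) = 20*m^3 + 29*m^2*w + 10*m*w^2 + w^3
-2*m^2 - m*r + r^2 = (-2*m + r)*(m + r)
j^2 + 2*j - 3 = (j - 1)*(j + 3)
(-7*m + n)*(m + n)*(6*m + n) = -42*m^3 - 43*m^2*n + n^3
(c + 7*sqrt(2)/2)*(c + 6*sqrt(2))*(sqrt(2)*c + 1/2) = sqrt(2)*c^3 + 39*c^2/2 + 187*sqrt(2)*c/4 + 21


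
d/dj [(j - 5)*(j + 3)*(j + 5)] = 3*j^2 + 6*j - 25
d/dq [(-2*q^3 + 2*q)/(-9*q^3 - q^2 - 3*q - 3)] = 2*(q^4 + 24*q^3 + 10*q^2 - 3)/(81*q^6 + 18*q^5 + 55*q^4 + 60*q^3 + 15*q^2 + 18*q + 9)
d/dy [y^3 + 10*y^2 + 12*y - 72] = 3*y^2 + 20*y + 12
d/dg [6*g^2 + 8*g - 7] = 12*g + 8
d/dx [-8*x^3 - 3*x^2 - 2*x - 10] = -24*x^2 - 6*x - 2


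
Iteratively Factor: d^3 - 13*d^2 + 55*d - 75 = (d - 3)*(d^2 - 10*d + 25) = (d - 5)*(d - 3)*(d - 5)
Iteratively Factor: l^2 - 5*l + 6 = (l - 3)*(l - 2)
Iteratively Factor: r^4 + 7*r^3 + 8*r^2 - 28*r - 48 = (r - 2)*(r^3 + 9*r^2 + 26*r + 24) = (r - 2)*(r + 4)*(r^2 + 5*r + 6) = (r - 2)*(r + 2)*(r + 4)*(r + 3)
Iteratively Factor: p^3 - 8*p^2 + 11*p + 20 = (p + 1)*(p^2 - 9*p + 20) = (p - 5)*(p + 1)*(p - 4)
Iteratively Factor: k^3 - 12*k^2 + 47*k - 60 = (k - 4)*(k^2 - 8*k + 15) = (k - 4)*(k - 3)*(k - 5)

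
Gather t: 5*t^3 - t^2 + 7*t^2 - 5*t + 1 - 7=5*t^3 + 6*t^2 - 5*t - 6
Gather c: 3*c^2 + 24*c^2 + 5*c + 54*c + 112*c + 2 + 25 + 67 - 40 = 27*c^2 + 171*c + 54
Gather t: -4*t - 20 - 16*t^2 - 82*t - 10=-16*t^2 - 86*t - 30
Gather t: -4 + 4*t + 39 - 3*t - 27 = t + 8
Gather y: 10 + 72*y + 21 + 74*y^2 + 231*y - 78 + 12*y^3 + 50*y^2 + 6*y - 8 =12*y^3 + 124*y^2 + 309*y - 55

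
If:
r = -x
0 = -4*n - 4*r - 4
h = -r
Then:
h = x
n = x - 1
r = -x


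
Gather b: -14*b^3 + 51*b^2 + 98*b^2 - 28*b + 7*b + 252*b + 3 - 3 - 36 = -14*b^3 + 149*b^2 + 231*b - 36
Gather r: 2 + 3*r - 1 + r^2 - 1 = r^2 + 3*r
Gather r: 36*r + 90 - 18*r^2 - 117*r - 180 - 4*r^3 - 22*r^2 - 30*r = -4*r^3 - 40*r^2 - 111*r - 90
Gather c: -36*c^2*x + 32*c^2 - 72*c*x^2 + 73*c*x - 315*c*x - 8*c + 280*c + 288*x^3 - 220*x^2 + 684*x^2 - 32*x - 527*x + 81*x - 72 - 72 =c^2*(32 - 36*x) + c*(-72*x^2 - 242*x + 272) + 288*x^3 + 464*x^2 - 478*x - 144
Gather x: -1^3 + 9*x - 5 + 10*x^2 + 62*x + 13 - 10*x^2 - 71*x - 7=0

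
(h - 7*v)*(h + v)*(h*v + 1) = h^3*v - 6*h^2*v^2 + h^2 - 7*h*v^3 - 6*h*v - 7*v^2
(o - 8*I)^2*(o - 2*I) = o^3 - 18*I*o^2 - 96*o + 128*I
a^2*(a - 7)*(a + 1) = a^4 - 6*a^3 - 7*a^2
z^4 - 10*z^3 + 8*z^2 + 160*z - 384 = (z - 6)*(z - 4)^2*(z + 4)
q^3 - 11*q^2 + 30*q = q*(q - 6)*(q - 5)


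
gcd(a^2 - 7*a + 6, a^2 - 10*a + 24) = a - 6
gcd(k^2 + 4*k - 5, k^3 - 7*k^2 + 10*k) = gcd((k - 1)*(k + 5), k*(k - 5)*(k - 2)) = 1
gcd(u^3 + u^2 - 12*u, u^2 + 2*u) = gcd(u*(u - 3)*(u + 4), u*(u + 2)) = u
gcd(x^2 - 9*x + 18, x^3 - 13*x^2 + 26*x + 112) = 1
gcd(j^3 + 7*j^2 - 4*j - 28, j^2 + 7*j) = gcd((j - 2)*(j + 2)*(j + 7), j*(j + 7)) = j + 7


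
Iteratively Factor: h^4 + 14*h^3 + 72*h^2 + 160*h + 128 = (h + 4)*(h^3 + 10*h^2 + 32*h + 32) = (h + 2)*(h + 4)*(h^2 + 8*h + 16) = (h + 2)*(h + 4)^2*(h + 4)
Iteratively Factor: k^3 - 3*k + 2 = (k + 2)*(k^2 - 2*k + 1) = (k - 1)*(k + 2)*(k - 1)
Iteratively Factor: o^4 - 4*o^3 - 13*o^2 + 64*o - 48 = (o - 3)*(o^3 - o^2 - 16*o + 16) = (o - 4)*(o - 3)*(o^2 + 3*o - 4) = (o - 4)*(o - 3)*(o + 4)*(o - 1)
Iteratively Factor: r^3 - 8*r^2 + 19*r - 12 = (r - 1)*(r^2 - 7*r + 12) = (r - 3)*(r - 1)*(r - 4)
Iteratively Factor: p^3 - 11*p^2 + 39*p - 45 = (p - 3)*(p^2 - 8*p + 15) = (p - 3)^2*(p - 5)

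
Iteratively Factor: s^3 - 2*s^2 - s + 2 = (s - 2)*(s^2 - 1) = (s - 2)*(s + 1)*(s - 1)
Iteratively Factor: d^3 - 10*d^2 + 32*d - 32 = (d - 4)*(d^2 - 6*d + 8) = (d - 4)*(d - 2)*(d - 4)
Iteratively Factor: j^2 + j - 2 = (j + 2)*(j - 1)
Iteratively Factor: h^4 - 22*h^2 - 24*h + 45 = (h - 5)*(h^3 + 5*h^2 + 3*h - 9) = (h - 5)*(h - 1)*(h^2 + 6*h + 9) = (h - 5)*(h - 1)*(h + 3)*(h + 3)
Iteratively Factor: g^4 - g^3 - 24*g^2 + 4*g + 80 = (g + 4)*(g^3 - 5*g^2 - 4*g + 20) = (g - 5)*(g + 4)*(g^2 - 4) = (g - 5)*(g + 2)*(g + 4)*(g - 2)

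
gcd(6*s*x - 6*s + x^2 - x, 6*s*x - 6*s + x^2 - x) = 6*s*x - 6*s + x^2 - x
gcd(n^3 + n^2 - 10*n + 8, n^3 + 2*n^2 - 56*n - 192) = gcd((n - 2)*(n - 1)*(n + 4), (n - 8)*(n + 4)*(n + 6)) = n + 4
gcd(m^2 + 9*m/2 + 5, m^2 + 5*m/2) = m + 5/2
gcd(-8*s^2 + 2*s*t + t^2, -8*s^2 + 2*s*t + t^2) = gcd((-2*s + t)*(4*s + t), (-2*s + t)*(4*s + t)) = 8*s^2 - 2*s*t - t^2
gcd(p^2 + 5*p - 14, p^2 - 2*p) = p - 2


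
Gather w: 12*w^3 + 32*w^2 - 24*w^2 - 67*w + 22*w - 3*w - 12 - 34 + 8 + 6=12*w^3 + 8*w^2 - 48*w - 32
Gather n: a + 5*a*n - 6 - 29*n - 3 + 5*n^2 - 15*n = a + 5*n^2 + n*(5*a - 44) - 9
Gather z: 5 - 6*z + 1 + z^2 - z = z^2 - 7*z + 6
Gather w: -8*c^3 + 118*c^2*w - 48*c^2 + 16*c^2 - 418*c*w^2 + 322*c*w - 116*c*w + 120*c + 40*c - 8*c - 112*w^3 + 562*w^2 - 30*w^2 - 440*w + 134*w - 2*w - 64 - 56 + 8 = -8*c^3 - 32*c^2 + 152*c - 112*w^3 + w^2*(532 - 418*c) + w*(118*c^2 + 206*c - 308) - 112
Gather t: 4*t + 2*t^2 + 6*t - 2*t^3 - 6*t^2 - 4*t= -2*t^3 - 4*t^2 + 6*t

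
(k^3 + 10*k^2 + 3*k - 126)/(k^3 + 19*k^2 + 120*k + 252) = (k - 3)/(k + 6)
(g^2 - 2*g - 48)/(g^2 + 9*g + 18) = (g - 8)/(g + 3)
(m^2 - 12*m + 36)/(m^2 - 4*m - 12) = (m - 6)/(m + 2)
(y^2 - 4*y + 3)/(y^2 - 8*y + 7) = (y - 3)/(y - 7)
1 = 1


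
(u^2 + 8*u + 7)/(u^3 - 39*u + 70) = (u + 1)/(u^2 - 7*u + 10)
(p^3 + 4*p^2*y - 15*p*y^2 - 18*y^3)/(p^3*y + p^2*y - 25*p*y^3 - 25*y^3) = (p^3 + 4*p^2*y - 15*p*y^2 - 18*y^3)/(y*(p^3 + p^2 - 25*p*y^2 - 25*y^2))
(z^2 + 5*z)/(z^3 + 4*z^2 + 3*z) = (z + 5)/(z^2 + 4*z + 3)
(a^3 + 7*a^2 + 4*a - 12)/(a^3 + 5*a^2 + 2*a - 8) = (a + 6)/(a + 4)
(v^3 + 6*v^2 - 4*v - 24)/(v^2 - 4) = v + 6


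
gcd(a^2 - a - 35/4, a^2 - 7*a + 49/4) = a - 7/2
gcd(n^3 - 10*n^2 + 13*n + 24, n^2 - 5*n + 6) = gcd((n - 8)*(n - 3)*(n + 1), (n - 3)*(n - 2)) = n - 3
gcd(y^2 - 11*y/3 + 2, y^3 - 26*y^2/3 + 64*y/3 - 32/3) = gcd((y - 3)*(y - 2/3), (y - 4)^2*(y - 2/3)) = y - 2/3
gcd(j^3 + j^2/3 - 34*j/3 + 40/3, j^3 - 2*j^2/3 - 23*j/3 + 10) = j^2 - 11*j/3 + 10/3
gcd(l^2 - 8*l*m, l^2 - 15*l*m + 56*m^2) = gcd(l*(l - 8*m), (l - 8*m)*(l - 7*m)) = l - 8*m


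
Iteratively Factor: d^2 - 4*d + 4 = (d - 2)*(d - 2)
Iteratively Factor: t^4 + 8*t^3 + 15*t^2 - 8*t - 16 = (t + 1)*(t^3 + 7*t^2 + 8*t - 16) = (t + 1)*(t + 4)*(t^2 + 3*t - 4) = (t + 1)*(t + 4)^2*(t - 1)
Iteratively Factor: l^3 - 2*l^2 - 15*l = (l - 5)*(l^2 + 3*l) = l*(l - 5)*(l + 3)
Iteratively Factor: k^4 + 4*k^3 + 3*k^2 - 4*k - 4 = (k + 2)*(k^3 + 2*k^2 - k - 2) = (k + 1)*(k + 2)*(k^2 + k - 2) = (k + 1)*(k + 2)^2*(k - 1)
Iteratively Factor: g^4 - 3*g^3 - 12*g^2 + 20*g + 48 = (g + 2)*(g^3 - 5*g^2 - 2*g + 24) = (g - 3)*(g + 2)*(g^2 - 2*g - 8) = (g - 4)*(g - 3)*(g + 2)*(g + 2)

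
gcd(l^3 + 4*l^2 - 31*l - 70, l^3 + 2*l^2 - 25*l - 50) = l^2 - 3*l - 10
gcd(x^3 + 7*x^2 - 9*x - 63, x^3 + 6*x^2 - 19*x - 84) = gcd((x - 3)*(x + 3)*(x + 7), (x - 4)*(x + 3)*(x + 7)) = x^2 + 10*x + 21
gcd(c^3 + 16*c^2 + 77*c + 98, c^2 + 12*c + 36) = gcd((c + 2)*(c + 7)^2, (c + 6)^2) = 1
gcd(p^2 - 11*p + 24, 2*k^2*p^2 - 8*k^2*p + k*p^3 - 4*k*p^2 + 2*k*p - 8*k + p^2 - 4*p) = 1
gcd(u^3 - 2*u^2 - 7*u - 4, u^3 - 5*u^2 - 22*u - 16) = u + 1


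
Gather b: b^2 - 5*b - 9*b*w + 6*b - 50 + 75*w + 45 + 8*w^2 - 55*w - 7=b^2 + b*(1 - 9*w) + 8*w^2 + 20*w - 12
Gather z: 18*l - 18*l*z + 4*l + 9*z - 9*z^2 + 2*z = 22*l - 9*z^2 + z*(11 - 18*l)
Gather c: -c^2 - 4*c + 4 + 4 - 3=-c^2 - 4*c + 5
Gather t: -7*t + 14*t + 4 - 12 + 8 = 7*t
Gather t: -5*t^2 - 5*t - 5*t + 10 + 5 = -5*t^2 - 10*t + 15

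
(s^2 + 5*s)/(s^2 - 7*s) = (s + 5)/(s - 7)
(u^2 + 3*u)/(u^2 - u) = (u + 3)/(u - 1)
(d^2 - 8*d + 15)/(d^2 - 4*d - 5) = (d - 3)/(d + 1)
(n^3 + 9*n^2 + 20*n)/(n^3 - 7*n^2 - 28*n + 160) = n*(n + 4)/(n^2 - 12*n + 32)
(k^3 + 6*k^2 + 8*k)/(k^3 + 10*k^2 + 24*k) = (k + 2)/(k + 6)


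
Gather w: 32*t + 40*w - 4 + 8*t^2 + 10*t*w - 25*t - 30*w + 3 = 8*t^2 + 7*t + w*(10*t + 10) - 1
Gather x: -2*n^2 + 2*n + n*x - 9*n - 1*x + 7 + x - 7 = -2*n^2 + n*x - 7*n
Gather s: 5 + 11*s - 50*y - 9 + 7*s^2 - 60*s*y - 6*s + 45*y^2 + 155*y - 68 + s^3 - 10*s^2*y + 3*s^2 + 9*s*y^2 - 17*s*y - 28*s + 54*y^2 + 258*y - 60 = s^3 + s^2*(10 - 10*y) + s*(9*y^2 - 77*y - 23) + 99*y^2 + 363*y - 132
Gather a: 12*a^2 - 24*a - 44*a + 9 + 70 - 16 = 12*a^2 - 68*a + 63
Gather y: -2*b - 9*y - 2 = -2*b - 9*y - 2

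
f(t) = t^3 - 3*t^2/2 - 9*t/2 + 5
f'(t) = 3*t^2 - 3*t - 9/2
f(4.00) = 27.00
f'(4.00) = 31.50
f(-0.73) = 7.10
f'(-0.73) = -0.71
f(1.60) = -1.94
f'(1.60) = -1.62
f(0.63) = 1.82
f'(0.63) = -5.20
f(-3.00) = -22.00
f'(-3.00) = 31.50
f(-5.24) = -156.48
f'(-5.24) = 93.59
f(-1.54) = 4.72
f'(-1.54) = 7.23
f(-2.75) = -14.77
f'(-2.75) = 26.44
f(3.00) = 5.00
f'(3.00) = 13.50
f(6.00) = 140.00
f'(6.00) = 85.50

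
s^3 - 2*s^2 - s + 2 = (s - 2)*(s - 1)*(s + 1)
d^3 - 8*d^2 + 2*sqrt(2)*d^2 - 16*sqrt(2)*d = d*(d - 8)*(d + 2*sqrt(2))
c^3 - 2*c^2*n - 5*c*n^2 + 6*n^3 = (c - 3*n)*(c - n)*(c + 2*n)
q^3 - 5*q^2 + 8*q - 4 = (q - 2)^2*(q - 1)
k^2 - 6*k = k*(k - 6)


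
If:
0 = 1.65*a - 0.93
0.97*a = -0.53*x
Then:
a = 0.56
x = -1.03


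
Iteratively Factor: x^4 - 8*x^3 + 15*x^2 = (x - 3)*(x^3 - 5*x^2) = x*(x - 3)*(x^2 - 5*x) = x^2*(x - 3)*(x - 5)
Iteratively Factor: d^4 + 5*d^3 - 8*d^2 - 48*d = (d - 3)*(d^3 + 8*d^2 + 16*d) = (d - 3)*(d + 4)*(d^2 + 4*d) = (d - 3)*(d + 4)^2*(d)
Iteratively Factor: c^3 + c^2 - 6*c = (c - 2)*(c^2 + 3*c) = (c - 2)*(c + 3)*(c)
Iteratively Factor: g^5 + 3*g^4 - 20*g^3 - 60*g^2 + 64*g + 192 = (g - 2)*(g^4 + 5*g^3 - 10*g^2 - 80*g - 96) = (g - 2)*(g + 3)*(g^3 + 2*g^2 - 16*g - 32) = (g - 2)*(g + 3)*(g + 4)*(g^2 - 2*g - 8) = (g - 2)*(g + 2)*(g + 3)*(g + 4)*(g - 4)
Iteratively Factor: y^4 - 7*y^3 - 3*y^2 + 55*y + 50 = (y - 5)*(y^3 - 2*y^2 - 13*y - 10) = (y - 5)*(y + 2)*(y^2 - 4*y - 5) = (y - 5)*(y + 1)*(y + 2)*(y - 5)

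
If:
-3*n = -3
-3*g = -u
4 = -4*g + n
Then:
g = -3/4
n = 1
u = -9/4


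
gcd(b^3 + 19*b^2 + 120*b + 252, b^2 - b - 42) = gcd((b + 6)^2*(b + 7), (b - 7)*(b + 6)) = b + 6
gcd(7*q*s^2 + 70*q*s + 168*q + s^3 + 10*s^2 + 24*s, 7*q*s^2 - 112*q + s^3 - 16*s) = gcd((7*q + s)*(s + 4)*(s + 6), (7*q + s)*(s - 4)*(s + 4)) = 7*q*s + 28*q + s^2 + 4*s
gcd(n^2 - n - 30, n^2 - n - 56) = 1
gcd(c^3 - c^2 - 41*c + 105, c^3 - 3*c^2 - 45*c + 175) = c^2 + 2*c - 35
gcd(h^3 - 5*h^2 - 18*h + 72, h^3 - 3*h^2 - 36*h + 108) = h^2 - 9*h + 18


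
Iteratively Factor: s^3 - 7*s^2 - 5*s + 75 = (s + 3)*(s^2 - 10*s + 25) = (s - 5)*(s + 3)*(s - 5)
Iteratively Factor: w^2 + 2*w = (w)*(w + 2)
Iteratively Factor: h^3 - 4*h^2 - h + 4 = (h + 1)*(h^2 - 5*h + 4) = (h - 1)*(h + 1)*(h - 4)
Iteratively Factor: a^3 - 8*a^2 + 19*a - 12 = (a - 1)*(a^2 - 7*a + 12) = (a - 4)*(a - 1)*(a - 3)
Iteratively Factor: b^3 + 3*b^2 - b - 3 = (b + 3)*(b^2 - 1) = (b + 1)*(b + 3)*(b - 1)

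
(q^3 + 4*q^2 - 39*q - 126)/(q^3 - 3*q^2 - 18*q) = (q + 7)/q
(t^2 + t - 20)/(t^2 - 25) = (t - 4)/(t - 5)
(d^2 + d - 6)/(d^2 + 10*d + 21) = (d - 2)/(d + 7)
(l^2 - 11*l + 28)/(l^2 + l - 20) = (l - 7)/(l + 5)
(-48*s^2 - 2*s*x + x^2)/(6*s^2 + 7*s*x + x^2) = (-8*s + x)/(s + x)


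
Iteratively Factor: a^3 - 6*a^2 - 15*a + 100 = (a + 4)*(a^2 - 10*a + 25) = (a - 5)*(a + 4)*(a - 5)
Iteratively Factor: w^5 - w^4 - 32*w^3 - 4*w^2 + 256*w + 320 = (w - 5)*(w^4 + 4*w^3 - 12*w^2 - 64*w - 64) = (w - 5)*(w - 4)*(w^3 + 8*w^2 + 20*w + 16) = (w - 5)*(w - 4)*(w + 2)*(w^2 + 6*w + 8) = (w - 5)*(w - 4)*(w + 2)*(w + 4)*(w + 2)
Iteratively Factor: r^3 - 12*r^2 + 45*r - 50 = (r - 5)*(r^2 - 7*r + 10) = (r - 5)^2*(r - 2)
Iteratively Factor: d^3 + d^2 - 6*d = (d + 3)*(d^2 - 2*d) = d*(d + 3)*(d - 2)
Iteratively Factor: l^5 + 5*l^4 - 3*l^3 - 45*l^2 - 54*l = (l + 3)*(l^4 + 2*l^3 - 9*l^2 - 18*l) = (l + 2)*(l + 3)*(l^3 - 9*l) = (l + 2)*(l + 3)^2*(l^2 - 3*l) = (l - 3)*(l + 2)*(l + 3)^2*(l)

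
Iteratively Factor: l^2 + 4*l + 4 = (l + 2)*(l + 2)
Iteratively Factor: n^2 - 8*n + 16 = (n - 4)*(n - 4)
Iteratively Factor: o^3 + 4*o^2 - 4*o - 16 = (o - 2)*(o^2 + 6*o + 8) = (o - 2)*(o + 2)*(o + 4)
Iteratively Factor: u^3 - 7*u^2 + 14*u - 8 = (u - 4)*(u^2 - 3*u + 2) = (u - 4)*(u - 1)*(u - 2)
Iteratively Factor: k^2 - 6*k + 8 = (k - 4)*(k - 2)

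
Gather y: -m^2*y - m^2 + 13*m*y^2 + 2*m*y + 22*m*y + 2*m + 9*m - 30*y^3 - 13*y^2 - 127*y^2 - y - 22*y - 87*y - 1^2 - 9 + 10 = -m^2 + 11*m - 30*y^3 + y^2*(13*m - 140) + y*(-m^2 + 24*m - 110)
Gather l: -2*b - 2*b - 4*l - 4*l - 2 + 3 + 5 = -4*b - 8*l + 6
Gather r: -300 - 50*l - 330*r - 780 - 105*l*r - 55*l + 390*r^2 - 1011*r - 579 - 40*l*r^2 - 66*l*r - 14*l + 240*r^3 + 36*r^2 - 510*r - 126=-119*l + 240*r^3 + r^2*(426 - 40*l) + r*(-171*l - 1851) - 1785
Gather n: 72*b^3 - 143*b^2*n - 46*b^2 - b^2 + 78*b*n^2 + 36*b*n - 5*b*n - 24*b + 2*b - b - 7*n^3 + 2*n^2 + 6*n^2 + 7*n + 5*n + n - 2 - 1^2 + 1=72*b^3 - 47*b^2 - 23*b - 7*n^3 + n^2*(78*b + 8) + n*(-143*b^2 + 31*b + 13) - 2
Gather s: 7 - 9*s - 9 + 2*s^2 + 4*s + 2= 2*s^2 - 5*s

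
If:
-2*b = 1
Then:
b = -1/2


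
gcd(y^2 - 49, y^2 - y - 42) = y - 7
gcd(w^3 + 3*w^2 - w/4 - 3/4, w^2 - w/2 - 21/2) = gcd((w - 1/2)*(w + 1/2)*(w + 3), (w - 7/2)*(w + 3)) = w + 3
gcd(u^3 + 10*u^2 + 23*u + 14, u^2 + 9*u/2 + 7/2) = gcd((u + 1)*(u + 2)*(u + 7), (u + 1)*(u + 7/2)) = u + 1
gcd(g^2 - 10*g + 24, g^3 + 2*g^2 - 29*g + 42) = 1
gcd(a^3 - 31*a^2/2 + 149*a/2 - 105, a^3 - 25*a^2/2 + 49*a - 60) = a^2 - 17*a/2 + 15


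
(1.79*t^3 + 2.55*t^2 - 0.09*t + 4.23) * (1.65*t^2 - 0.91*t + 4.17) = 2.9535*t^5 + 2.5786*t^4 + 4.9953*t^3 + 17.6949*t^2 - 4.2246*t + 17.6391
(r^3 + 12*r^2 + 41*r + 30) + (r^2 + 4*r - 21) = r^3 + 13*r^2 + 45*r + 9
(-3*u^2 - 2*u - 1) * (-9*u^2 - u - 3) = 27*u^4 + 21*u^3 + 20*u^2 + 7*u + 3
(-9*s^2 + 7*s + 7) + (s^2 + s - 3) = -8*s^2 + 8*s + 4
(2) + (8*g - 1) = 8*g + 1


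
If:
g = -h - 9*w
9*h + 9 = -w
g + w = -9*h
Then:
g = 9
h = -9/10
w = -9/10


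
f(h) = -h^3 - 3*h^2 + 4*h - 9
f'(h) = -3*h^2 - 6*h + 4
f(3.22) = -60.61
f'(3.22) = -46.43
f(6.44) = -374.75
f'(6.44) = -159.06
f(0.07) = -8.74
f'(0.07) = 3.57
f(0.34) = -8.03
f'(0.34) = 1.61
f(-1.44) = -17.99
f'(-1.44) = 6.42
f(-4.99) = 20.59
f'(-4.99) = -40.76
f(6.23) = -342.32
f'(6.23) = -149.82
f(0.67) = -7.97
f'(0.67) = -1.37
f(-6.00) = 75.00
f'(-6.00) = -68.00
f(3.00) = -51.00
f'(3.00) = -41.00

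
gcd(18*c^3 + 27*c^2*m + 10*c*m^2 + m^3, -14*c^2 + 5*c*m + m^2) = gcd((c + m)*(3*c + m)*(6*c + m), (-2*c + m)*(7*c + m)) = 1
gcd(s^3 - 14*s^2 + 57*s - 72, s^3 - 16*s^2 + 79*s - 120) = s^2 - 11*s + 24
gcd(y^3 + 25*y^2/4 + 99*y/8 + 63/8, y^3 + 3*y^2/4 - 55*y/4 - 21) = y^2 + 19*y/4 + 21/4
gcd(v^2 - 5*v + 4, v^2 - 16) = v - 4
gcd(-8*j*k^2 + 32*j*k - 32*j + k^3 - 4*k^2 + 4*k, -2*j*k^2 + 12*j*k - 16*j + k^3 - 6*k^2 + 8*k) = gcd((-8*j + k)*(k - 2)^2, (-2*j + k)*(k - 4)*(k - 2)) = k - 2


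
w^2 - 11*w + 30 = (w - 6)*(w - 5)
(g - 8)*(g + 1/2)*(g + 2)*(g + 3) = g^4 - 5*g^3/2 - 71*g^2/2 - 65*g - 24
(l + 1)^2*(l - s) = l^3 - l^2*s + 2*l^2 - 2*l*s + l - s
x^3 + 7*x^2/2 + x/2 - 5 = (x - 1)*(x + 2)*(x + 5/2)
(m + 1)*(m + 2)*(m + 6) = m^3 + 9*m^2 + 20*m + 12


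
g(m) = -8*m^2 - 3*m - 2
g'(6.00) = -99.00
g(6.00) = -308.00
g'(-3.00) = 45.00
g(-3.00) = -65.00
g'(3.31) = -55.96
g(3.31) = -99.58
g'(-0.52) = 5.32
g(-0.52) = -2.60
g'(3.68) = -61.88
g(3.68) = -121.38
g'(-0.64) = 7.24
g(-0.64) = -3.36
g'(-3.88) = 59.08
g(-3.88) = -110.80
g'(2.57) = -44.12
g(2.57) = -62.55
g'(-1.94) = 28.04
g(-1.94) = -26.29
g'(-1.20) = 16.20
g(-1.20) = -9.92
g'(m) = -16*m - 3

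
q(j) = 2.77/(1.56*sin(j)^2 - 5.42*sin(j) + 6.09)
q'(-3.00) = -0.34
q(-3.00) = 0.40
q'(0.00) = 0.40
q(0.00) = 0.45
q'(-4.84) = 0.16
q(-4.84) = 1.23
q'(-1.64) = -0.01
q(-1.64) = 0.21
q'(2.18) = -0.62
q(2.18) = 1.03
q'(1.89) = -0.39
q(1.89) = 1.18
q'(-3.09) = -0.38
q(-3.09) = 0.43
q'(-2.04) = -0.07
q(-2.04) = 0.23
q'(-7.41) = 0.07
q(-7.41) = 0.23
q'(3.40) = -0.29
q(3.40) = 0.37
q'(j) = 2.77*(-3.12*sin(j)*cos(j) + 5.42*cos(j))/(1.56*sin(j)^2 - 5.42*sin(j) + 6.09)^2 = (15.0134 - 8.6424*sin(j))*cos(j)/(1.56*sin(j)^2 - 5.42*sin(j) + 6.09)^2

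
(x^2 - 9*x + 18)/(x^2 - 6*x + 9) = (x - 6)/(x - 3)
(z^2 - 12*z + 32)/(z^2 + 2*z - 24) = (z - 8)/(z + 6)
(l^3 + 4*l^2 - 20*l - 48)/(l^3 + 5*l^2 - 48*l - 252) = (l^2 - 2*l - 8)/(l^2 - l - 42)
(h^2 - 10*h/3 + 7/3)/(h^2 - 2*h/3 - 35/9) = 3*(h - 1)/(3*h + 5)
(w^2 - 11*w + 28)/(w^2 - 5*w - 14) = (w - 4)/(w + 2)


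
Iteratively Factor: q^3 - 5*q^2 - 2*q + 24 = (q + 2)*(q^2 - 7*q + 12) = (q - 4)*(q + 2)*(q - 3)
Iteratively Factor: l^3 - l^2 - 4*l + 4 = (l - 2)*(l^2 + l - 2) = (l - 2)*(l + 2)*(l - 1)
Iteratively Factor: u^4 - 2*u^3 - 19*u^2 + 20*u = (u - 5)*(u^3 + 3*u^2 - 4*u) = (u - 5)*(u - 1)*(u^2 + 4*u) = (u - 5)*(u - 1)*(u + 4)*(u)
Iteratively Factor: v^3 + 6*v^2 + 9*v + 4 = (v + 4)*(v^2 + 2*v + 1) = (v + 1)*(v + 4)*(v + 1)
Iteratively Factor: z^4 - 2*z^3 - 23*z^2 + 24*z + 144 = (z - 4)*(z^3 + 2*z^2 - 15*z - 36) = (z - 4)*(z + 3)*(z^2 - z - 12) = (z - 4)*(z + 3)^2*(z - 4)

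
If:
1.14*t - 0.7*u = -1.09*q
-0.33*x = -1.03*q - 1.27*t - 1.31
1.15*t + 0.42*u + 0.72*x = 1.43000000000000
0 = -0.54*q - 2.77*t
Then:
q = -0.71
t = 0.14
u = -0.88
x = 2.28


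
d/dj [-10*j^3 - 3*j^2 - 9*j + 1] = -30*j^2 - 6*j - 9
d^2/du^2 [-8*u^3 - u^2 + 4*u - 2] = -48*u - 2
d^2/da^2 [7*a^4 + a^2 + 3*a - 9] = 84*a^2 + 2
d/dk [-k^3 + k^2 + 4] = k*(2 - 3*k)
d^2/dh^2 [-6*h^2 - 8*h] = -12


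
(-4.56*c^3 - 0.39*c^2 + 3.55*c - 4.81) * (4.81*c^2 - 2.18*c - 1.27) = -21.9336*c^5 + 8.0649*c^4 + 23.7169*c^3 - 30.3798*c^2 + 5.9773*c + 6.1087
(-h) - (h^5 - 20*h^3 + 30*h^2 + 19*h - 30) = -h^5 + 20*h^3 - 30*h^2 - 20*h + 30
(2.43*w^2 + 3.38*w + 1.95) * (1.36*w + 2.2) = 3.3048*w^3 + 9.9428*w^2 + 10.088*w + 4.29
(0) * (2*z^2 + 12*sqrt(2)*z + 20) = 0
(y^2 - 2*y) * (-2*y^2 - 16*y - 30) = -2*y^4 - 12*y^3 + 2*y^2 + 60*y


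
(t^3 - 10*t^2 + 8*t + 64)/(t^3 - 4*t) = (t^2 - 12*t + 32)/(t*(t - 2))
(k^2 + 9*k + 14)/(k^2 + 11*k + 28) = (k + 2)/(k + 4)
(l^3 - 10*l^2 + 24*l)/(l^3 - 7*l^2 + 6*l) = (l - 4)/(l - 1)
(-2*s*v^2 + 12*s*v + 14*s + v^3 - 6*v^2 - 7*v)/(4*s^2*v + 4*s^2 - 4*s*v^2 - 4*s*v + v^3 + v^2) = (7 - v)/(2*s - v)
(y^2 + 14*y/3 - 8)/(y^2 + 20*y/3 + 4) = (3*y - 4)/(3*y + 2)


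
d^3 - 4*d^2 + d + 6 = (d - 3)*(d - 2)*(d + 1)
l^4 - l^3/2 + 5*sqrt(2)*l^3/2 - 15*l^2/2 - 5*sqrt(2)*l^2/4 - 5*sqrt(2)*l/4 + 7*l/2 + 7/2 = (l - 1)*(l + 1/2)*(l - sqrt(2))*(l + 7*sqrt(2)/2)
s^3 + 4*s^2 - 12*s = s*(s - 2)*(s + 6)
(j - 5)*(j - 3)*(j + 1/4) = j^3 - 31*j^2/4 + 13*j + 15/4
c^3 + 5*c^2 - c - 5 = (c - 1)*(c + 1)*(c + 5)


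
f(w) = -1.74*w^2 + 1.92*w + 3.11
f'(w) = 1.92 - 3.48*w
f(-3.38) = -23.26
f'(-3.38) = 13.68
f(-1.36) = -2.72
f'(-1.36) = 6.65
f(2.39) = -2.24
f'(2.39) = -6.40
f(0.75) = 3.57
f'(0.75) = -0.69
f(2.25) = -1.38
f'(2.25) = -5.91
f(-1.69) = -5.10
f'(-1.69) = 7.80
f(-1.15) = -1.40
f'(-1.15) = 5.92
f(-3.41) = -23.67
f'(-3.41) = 13.79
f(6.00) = -48.01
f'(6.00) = -18.96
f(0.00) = 3.11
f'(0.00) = 1.92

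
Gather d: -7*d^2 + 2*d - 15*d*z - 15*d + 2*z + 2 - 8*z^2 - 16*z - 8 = -7*d^2 + d*(-15*z - 13) - 8*z^2 - 14*z - 6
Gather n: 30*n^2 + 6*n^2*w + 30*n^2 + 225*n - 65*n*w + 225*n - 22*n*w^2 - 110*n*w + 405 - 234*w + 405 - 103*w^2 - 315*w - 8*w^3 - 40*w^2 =n^2*(6*w + 60) + n*(-22*w^2 - 175*w + 450) - 8*w^3 - 143*w^2 - 549*w + 810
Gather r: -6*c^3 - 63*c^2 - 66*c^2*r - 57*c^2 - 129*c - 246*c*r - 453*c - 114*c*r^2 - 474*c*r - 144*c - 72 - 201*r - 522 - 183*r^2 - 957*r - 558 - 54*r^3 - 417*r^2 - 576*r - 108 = -6*c^3 - 120*c^2 - 726*c - 54*r^3 + r^2*(-114*c - 600) + r*(-66*c^2 - 720*c - 1734) - 1260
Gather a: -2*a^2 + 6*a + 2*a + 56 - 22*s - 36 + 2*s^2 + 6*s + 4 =-2*a^2 + 8*a + 2*s^2 - 16*s + 24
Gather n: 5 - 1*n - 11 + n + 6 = 0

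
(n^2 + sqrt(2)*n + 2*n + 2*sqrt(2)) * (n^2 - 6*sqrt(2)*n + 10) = n^4 - 5*sqrt(2)*n^3 + 2*n^3 - 10*sqrt(2)*n^2 - 2*n^2 - 4*n + 10*sqrt(2)*n + 20*sqrt(2)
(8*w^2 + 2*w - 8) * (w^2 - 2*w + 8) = 8*w^4 - 14*w^3 + 52*w^2 + 32*w - 64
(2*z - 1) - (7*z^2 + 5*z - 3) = -7*z^2 - 3*z + 2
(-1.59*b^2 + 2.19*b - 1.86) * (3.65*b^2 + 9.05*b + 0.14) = -5.8035*b^4 - 6.396*b^3 + 12.8079*b^2 - 16.5264*b - 0.2604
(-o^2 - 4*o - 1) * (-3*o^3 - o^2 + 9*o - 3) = 3*o^5 + 13*o^4 - 2*o^3 - 32*o^2 + 3*o + 3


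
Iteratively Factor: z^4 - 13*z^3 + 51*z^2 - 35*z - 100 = (z - 4)*(z^3 - 9*z^2 + 15*z + 25) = (z - 5)*(z - 4)*(z^2 - 4*z - 5) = (z - 5)^2*(z - 4)*(z + 1)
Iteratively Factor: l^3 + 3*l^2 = (l + 3)*(l^2) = l*(l + 3)*(l)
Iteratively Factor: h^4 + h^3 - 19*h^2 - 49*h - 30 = (h + 1)*(h^3 - 19*h - 30) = (h + 1)*(h + 2)*(h^2 - 2*h - 15) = (h + 1)*(h + 2)*(h + 3)*(h - 5)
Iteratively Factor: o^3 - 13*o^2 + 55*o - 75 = (o - 5)*(o^2 - 8*o + 15) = (o - 5)*(o - 3)*(o - 5)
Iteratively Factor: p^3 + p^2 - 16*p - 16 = (p + 4)*(p^2 - 3*p - 4) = (p - 4)*(p + 4)*(p + 1)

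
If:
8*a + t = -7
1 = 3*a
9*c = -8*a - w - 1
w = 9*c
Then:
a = 1/3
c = -11/54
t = -29/3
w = -11/6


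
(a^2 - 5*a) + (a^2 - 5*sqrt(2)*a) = 2*a^2 - 5*sqrt(2)*a - 5*a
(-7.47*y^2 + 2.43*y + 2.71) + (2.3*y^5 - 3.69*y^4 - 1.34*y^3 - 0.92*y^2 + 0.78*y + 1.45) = 2.3*y^5 - 3.69*y^4 - 1.34*y^3 - 8.39*y^2 + 3.21*y + 4.16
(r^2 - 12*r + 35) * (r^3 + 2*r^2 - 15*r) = r^5 - 10*r^4 - 4*r^3 + 250*r^2 - 525*r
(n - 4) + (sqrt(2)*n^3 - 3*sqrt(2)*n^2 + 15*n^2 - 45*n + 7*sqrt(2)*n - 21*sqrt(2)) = sqrt(2)*n^3 - 3*sqrt(2)*n^2 + 15*n^2 - 44*n + 7*sqrt(2)*n - 21*sqrt(2) - 4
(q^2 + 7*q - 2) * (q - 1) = q^3 + 6*q^2 - 9*q + 2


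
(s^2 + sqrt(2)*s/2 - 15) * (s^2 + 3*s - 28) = s^4 + sqrt(2)*s^3/2 + 3*s^3 - 43*s^2 + 3*sqrt(2)*s^2/2 - 45*s - 14*sqrt(2)*s + 420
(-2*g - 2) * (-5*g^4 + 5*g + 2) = 10*g^5 + 10*g^4 - 10*g^2 - 14*g - 4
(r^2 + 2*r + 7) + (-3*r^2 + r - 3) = -2*r^2 + 3*r + 4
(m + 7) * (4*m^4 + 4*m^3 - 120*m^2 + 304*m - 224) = 4*m^5 + 32*m^4 - 92*m^3 - 536*m^2 + 1904*m - 1568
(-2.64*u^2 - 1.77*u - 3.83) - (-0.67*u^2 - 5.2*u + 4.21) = -1.97*u^2 + 3.43*u - 8.04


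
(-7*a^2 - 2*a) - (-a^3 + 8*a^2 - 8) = a^3 - 15*a^2 - 2*a + 8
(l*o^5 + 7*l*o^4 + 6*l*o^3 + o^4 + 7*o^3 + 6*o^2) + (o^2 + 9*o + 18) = l*o^5 + 7*l*o^4 + 6*l*o^3 + o^4 + 7*o^3 + 7*o^2 + 9*o + 18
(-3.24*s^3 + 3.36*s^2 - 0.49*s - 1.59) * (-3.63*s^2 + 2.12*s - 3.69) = 11.7612*s^5 - 19.0656*s^4 + 20.8575*s^3 - 7.6655*s^2 - 1.5627*s + 5.8671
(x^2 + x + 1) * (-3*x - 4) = -3*x^3 - 7*x^2 - 7*x - 4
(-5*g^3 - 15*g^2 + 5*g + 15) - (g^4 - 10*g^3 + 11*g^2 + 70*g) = -g^4 + 5*g^3 - 26*g^2 - 65*g + 15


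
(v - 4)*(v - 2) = v^2 - 6*v + 8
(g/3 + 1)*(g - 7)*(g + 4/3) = g^3/3 - 8*g^2/9 - 79*g/9 - 28/3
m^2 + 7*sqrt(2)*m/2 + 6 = (m + 3*sqrt(2)/2)*(m + 2*sqrt(2))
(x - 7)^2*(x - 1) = x^3 - 15*x^2 + 63*x - 49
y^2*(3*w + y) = 3*w*y^2 + y^3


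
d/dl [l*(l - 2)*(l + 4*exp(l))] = 4*l^2*exp(l) + 3*l^2 - 4*l - 8*exp(l)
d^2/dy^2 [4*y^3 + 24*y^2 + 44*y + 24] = 24*y + 48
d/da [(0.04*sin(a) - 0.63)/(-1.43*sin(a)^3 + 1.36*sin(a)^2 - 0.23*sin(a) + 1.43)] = (0.1144*sin(a)^3 - 2.7571*sin(a)^2 + 1.7136*sin(a) - 0.0877)*cos(a)/(2.0449*sin(a)^6 - 3.8896*sin(a)^5 + 2.5074*sin(a)^4 - 4.7154*sin(a)^3 + 3.9425*sin(a)^2 - 0.6578*sin(a) + 2.0449)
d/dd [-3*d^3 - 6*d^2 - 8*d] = -9*d^2 - 12*d - 8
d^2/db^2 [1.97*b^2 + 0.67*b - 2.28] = 3.94000000000000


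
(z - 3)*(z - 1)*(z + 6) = z^3 + 2*z^2 - 21*z + 18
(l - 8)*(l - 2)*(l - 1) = l^3 - 11*l^2 + 26*l - 16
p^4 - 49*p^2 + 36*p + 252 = (p - 6)*(p - 3)*(p + 2)*(p + 7)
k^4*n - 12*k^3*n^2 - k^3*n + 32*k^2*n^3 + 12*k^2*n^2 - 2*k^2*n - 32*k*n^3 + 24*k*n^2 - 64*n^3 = (k - 2)*(k - 8*n)*(k - 4*n)*(k*n + n)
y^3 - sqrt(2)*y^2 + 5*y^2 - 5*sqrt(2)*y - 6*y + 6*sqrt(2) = (y - 1)*(y + 6)*(y - sqrt(2))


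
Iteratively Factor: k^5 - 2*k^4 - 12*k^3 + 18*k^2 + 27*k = (k)*(k^4 - 2*k^3 - 12*k^2 + 18*k + 27) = k*(k + 3)*(k^3 - 5*k^2 + 3*k + 9) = k*(k - 3)*(k + 3)*(k^2 - 2*k - 3) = k*(k - 3)*(k + 1)*(k + 3)*(k - 3)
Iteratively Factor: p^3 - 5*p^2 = (p)*(p^2 - 5*p) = p*(p - 5)*(p)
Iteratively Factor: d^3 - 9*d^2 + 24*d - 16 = (d - 1)*(d^2 - 8*d + 16) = (d - 4)*(d - 1)*(d - 4)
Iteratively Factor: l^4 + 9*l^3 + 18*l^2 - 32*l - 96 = (l + 3)*(l^3 + 6*l^2 - 32) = (l + 3)*(l + 4)*(l^2 + 2*l - 8) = (l + 3)*(l + 4)^2*(l - 2)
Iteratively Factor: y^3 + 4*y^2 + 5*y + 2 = (y + 2)*(y^2 + 2*y + 1) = (y + 1)*(y + 2)*(y + 1)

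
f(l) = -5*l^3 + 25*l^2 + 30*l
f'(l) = -15*l^2 + 50*l + 30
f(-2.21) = 109.77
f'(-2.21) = -153.76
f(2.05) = 123.49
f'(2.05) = 69.46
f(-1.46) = 25.05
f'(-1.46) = -74.97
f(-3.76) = 506.43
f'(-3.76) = -370.06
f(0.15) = 5.05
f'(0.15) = 37.16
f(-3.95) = 579.71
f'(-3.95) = -401.54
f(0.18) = 6.18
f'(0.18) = 38.51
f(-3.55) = 432.26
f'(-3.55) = -336.54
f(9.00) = -1350.00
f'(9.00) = -735.00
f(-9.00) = 5400.00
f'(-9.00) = -1635.00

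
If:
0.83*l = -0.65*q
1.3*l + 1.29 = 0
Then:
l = -0.99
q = 1.27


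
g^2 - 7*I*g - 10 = (g - 5*I)*(g - 2*I)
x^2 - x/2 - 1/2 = (x - 1)*(x + 1/2)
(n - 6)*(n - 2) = n^2 - 8*n + 12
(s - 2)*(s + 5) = s^2 + 3*s - 10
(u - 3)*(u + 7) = u^2 + 4*u - 21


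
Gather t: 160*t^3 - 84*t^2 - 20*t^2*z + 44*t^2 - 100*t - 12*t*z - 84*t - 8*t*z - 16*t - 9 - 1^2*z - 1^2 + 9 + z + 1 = 160*t^3 + t^2*(-20*z - 40) + t*(-20*z - 200)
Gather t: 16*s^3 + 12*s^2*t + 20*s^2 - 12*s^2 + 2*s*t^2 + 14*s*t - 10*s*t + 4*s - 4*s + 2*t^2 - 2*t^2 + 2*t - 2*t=16*s^3 + 8*s^2 + 2*s*t^2 + t*(12*s^2 + 4*s)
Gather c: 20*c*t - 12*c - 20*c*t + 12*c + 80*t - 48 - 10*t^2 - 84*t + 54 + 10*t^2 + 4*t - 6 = 0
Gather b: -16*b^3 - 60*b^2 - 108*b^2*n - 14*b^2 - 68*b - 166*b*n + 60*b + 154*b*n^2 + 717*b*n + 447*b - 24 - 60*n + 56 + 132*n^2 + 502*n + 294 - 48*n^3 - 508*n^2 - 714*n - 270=-16*b^3 + b^2*(-108*n - 74) + b*(154*n^2 + 551*n + 439) - 48*n^3 - 376*n^2 - 272*n + 56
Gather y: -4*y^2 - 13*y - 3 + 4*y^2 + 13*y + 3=0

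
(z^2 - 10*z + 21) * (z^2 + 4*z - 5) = z^4 - 6*z^3 - 24*z^2 + 134*z - 105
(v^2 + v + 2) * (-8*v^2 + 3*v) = -8*v^4 - 5*v^3 - 13*v^2 + 6*v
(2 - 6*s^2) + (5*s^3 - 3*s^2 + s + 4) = 5*s^3 - 9*s^2 + s + 6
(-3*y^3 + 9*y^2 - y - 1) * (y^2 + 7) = -3*y^5 + 9*y^4 - 22*y^3 + 62*y^2 - 7*y - 7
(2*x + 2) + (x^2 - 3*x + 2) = x^2 - x + 4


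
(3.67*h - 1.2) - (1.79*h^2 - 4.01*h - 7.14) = -1.79*h^2 + 7.68*h + 5.94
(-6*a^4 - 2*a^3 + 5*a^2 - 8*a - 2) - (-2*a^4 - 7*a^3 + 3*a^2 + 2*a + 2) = -4*a^4 + 5*a^3 + 2*a^2 - 10*a - 4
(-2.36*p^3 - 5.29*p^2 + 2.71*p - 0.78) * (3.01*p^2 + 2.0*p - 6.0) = -7.1036*p^5 - 20.6429*p^4 + 11.7371*p^3 + 34.8122*p^2 - 17.82*p + 4.68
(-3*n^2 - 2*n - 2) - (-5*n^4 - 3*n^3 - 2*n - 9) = 5*n^4 + 3*n^3 - 3*n^2 + 7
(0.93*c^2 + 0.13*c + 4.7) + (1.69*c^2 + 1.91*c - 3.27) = 2.62*c^2 + 2.04*c + 1.43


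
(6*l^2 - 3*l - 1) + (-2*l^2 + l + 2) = 4*l^2 - 2*l + 1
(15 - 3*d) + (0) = 15 - 3*d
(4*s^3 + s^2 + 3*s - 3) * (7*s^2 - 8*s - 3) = 28*s^5 - 25*s^4 + s^3 - 48*s^2 + 15*s + 9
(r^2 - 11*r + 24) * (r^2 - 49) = r^4 - 11*r^3 - 25*r^2 + 539*r - 1176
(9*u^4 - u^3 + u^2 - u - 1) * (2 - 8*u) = -72*u^5 + 26*u^4 - 10*u^3 + 10*u^2 + 6*u - 2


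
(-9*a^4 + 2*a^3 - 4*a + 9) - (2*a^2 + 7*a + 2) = -9*a^4 + 2*a^3 - 2*a^2 - 11*a + 7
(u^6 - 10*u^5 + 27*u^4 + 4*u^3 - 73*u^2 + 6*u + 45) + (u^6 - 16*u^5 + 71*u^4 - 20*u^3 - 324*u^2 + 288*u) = 2*u^6 - 26*u^5 + 98*u^4 - 16*u^3 - 397*u^2 + 294*u + 45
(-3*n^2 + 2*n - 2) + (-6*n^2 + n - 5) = -9*n^2 + 3*n - 7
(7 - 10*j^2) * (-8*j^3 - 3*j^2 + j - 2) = 80*j^5 + 30*j^4 - 66*j^3 - j^2 + 7*j - 14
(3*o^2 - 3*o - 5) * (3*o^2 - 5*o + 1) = 9*o^4 - 24*o^3 + 3*o^2 + 22*o - 5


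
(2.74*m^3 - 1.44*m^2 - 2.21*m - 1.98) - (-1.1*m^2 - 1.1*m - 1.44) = 2.74*m^3 - 0.34*m^2 - 1.11*m - 0.54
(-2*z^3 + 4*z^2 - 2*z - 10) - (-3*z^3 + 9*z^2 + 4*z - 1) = z^3 - 5*z^2 - 6*z - 9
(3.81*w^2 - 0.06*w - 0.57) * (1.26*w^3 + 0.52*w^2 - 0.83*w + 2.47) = 4.8006*w^5 + 1.9056*w^4 - 3.9117*w^3 + 9.1641*w^2 + 0.3249*w - 1.4079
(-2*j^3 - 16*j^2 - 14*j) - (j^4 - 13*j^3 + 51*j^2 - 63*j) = -j^4 + 11*j^3 - 67*j^2 + 49*j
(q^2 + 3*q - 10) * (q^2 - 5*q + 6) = q^4 - 2*q^3 - 19*q^2 + 68*q - 60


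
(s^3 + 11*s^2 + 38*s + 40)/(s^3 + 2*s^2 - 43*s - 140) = (s + 2)/(s - 7)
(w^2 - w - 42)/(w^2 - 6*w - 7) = (w + 6)/(w + 1)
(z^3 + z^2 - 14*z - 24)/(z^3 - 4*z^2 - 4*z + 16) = (z + 3)/(z - 2)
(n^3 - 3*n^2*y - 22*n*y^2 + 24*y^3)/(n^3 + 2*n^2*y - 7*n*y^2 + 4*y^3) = (-n + 6*y)/(-n + y)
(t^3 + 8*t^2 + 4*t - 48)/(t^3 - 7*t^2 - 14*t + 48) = (t^2 + 10*t + 24)/(t^2 - 5*t - 24)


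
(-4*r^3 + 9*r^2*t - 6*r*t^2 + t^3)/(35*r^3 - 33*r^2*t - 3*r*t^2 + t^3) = (-4*r^2 + 5*r*t - t^2)/(35*r^2 + 2*r*t - t^2)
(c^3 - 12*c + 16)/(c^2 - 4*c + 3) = (c^3 - 12*c + 16)/(c^2 - 4*c + 3)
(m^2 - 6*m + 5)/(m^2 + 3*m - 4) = (m - 5)/(m + 4)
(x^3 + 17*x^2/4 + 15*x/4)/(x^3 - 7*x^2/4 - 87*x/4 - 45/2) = x/(x - 6)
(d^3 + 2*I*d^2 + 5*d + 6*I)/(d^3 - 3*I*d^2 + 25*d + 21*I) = (d - 2*I)/(d - 7*I)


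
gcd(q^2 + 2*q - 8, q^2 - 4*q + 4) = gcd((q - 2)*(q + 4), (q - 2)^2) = q - 2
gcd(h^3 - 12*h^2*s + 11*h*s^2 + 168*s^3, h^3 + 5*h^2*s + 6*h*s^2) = h + 3*s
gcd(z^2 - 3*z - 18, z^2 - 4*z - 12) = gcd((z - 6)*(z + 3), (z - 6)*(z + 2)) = z - 6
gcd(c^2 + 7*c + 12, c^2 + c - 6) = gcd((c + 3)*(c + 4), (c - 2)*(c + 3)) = c + 3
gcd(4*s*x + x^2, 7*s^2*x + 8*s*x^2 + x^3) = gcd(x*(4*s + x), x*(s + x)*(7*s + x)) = x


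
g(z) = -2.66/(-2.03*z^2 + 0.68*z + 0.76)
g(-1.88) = 0.35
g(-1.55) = 0.51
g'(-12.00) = 0.00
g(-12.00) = 0.01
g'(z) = -2.66*(4.06*z - 0.68)/(-2.03*z^2 + 0.68*z + 0.76)^2 = (1.8088 - 10.7996*z)/(-2.03*z^2 + 0.68*z + 0.76)^2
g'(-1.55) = 0.69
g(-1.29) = 0.76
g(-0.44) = -39.24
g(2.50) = 0.26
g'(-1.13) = 2.07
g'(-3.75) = 0.05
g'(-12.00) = 0.00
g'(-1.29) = 1.29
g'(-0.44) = 1427.54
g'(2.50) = -0.24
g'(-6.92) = 0.01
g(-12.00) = 0.01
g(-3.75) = 0.09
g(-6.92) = 0.03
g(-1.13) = 1.02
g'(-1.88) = 0.37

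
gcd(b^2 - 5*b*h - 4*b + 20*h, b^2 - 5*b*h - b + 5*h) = b - 5*h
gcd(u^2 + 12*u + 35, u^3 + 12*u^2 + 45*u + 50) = u + 5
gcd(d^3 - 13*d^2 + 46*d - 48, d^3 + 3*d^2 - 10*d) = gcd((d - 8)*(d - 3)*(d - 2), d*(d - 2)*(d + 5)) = d - 2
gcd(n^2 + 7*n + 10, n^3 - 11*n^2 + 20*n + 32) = 1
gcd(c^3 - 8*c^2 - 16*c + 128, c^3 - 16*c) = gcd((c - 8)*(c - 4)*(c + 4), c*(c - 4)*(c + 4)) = c^2 - 16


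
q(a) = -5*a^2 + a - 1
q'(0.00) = 1.00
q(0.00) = -1.00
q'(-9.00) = 91.00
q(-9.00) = -415.00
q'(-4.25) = 43.50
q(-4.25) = -95.56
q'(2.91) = -28.10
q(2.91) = -40.43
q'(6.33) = -62.30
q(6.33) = -195.01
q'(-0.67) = 7.70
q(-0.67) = -3.91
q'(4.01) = -39.10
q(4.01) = -77.39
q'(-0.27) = 3.70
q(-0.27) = -1.63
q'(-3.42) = 35.20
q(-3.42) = -62.90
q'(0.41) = -3.10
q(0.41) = -1.43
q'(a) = 1 - 10*a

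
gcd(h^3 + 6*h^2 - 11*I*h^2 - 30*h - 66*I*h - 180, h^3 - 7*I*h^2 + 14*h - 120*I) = h^2 - 11*I*h - 30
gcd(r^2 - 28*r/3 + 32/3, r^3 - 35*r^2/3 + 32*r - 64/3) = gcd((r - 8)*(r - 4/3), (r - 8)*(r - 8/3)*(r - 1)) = r - 8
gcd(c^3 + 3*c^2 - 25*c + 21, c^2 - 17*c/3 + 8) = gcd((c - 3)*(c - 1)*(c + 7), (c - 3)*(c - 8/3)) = c - 3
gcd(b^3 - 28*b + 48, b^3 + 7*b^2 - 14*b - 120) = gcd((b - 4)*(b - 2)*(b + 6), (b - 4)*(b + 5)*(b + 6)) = b^2 + 2*b - 24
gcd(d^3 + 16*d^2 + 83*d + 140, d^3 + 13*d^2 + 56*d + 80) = d^2 + 9*d + 20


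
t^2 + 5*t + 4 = (t + 1)*(t + 4)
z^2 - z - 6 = (z - 3)*(z + 2)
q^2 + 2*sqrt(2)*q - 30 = (q - 3*sqrt(2))*(q + 5*sqrt(2))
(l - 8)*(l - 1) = l^2 - 9*l + 8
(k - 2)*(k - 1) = k^2 - 3*k + 2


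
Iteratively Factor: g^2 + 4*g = (g + 4)*(g)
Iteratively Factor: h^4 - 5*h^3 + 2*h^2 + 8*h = (h - 2)*(h^3 - 3*h^2 - 4*h) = (h - 2)*(h + 1)*(h^2 - 4*h) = h*(h - 2)*(h + 1)*(h - 4)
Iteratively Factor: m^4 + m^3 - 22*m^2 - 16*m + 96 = (m + 4)*(m^3 - 3*m^2 - 10*m + 24) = (m - 2)*(m + 4)*(m^2 - m - 12) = (m - 2)*(m + 3)*(m + 4)*(m - 4)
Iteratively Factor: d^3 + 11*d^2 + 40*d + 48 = (d + 4)*(d^2 + 7*d + 12) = (d + 3)*(d + 4)*(d + 4)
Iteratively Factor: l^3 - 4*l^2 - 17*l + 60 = (l - 5)*(l^2 + l - 12) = (l - 5)*(l + 4)*(l - 3)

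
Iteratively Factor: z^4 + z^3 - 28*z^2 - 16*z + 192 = (z - 3)*(z^3 + 4*z^2 - 16*z - 64) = (z - 3)*(z + 4)*(z^2 - 16) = (z - 4)*(z - 3)*(z + 4)*(z + 4)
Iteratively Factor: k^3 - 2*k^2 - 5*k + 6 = (k - 1)*(k^2 - k - 6) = (k - 1)*(k + 2)*(k - 3)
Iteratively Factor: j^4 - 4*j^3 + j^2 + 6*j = (j - 2)*(j^3 - 2*j^2 - 3*j) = j*(j - 2)*(j^2 - 2*j - 3) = j*(j - 2)*(j + 1)*(j - 3)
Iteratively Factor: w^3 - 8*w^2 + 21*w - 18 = (w - 3)*(w^2 - 5*w + 6) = (w - 3)*(w - 2)*(w - 3)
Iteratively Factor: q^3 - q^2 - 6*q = (q + 2)*(q^2 - 3*q) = (q - 3)*(q + 2)*(q)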